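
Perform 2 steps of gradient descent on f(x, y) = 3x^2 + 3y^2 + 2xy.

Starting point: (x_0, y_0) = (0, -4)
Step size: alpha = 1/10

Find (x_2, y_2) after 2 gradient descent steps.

f(x,y) = 3x^2 + 3y^2 + 2xy
grad_x = 6x + 2y, grad_y = 6y + 2x
Step 1: grad = (-8, -24), (4/5, -8/5)
Step 2: grad = (8/5, -8), (16/25, -4/5)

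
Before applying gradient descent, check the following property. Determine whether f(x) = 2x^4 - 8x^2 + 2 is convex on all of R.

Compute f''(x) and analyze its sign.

f(x) = 2x^4 - 8x^2 + 2
f'(x) = 8x^3 + -16x
f''(x) = 24x^2 + -16
f''(0) = -16 < 0, so not convex near x = 0
Therefore, f is not globally convex on R.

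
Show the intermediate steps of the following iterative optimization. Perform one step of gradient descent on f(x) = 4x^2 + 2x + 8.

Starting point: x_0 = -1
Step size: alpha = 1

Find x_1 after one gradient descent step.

f(x) = 4x^2 + 2x + 8
f'(x) = 8x + 2
f'(-1) = 8*-1 + (2) = -6
x_1 = x_0 - alpha * f'(x_0) = -1 - 1 * -6 = 5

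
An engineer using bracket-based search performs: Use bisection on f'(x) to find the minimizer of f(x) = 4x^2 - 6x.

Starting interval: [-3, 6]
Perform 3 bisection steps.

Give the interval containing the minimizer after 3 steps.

Finding critical point of f(x) = 4x^2 - 6x using bisection on f'(x) = 8x + -6.
f'(x) = 0 when x = 3/4.
Starting interval: [-3, 6]
Step 1: mid = 3/2, f'(mid) = 6, new interval = [-3, 3/2]
Step 2: mid = -3/4, f'(mid) = -12, new interval = [-3/4, 3/2]
Step 3: mid = 3/8, f'(mid) = -3, new interval = [3/8, 3/2]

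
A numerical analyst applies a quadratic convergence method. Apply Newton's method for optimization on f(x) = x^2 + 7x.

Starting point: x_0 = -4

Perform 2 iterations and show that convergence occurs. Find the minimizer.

f(x) = x^2 + 7x, f'(x) = 2x + (7), f''(x) = 2
Step 1: f'(-4) = -1, x_1 = -4 - -1/2 = -7/2
Step 2: f'(-7/2) = 0, x_2 = -7/2 (converged)
Newton's method converges in 1 step for quadratics.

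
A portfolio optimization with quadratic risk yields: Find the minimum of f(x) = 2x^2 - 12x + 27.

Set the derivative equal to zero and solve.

f(x) = 2x^2 - 12x + 27
f'(x) = 4x + (-12) = 0
x = 12/4 = 3
f(3) = 9
Since f''(x) = 4 > 0, this is a minimum.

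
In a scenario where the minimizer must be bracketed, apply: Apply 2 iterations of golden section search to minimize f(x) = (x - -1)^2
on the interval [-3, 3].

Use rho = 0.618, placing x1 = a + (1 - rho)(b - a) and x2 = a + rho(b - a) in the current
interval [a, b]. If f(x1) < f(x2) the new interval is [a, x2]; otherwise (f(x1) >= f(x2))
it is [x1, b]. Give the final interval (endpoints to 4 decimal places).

Golden section search for min of f(x) = (x - -1)^2 on [-3, 3].
Each step: x1 = a + (1 - rho)(b - a), x2 = a + rho(b - a); if f(x1) < f(x2) keep [a, x2], otherwise keep [x1, b].
Step 1: [-3.0000, 3.0000], x1=-0.7080 (f=0.0853), x2=0.7080 (f=2.9173); f(x1) < f(x2) => keep [-3.0000, 0.7080]
Step 2: [-3.0000, 0.7080], x1=-1.5835 (f=0.3405), x2=-0.7085 (f=0.0850); f(x1) > f(x2) => keep [-1.5835, 0.7080]
Final interval: [-1.5835, 0.7080]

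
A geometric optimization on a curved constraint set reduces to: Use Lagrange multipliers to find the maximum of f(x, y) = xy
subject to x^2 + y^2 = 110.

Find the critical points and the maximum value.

Lagrange conditions: y = 2*lambda*x and x = 2*lambda*y
If x = 0 then y = 0, violating the constraint, so x, y != 0.
Dividing: y/x = x/y => x^2 = y^2 => y = x or y = -x
Constraint: 2x^2 = 110 => x^2 = 55 => x = +/-sqrt(55)
Critical points: (sqrt(55), sqrt(55)), (-sqrt(55), -sqrt(55)), (sqrt(55), -sqrt(55)), (-sqrt(55), sqrt(55))
  y = x:  xy = x^2 = 55  at (sqrt(55), sqrt(55)) and (-sqrt(55), -sqrt(55))
  y = -x: xy = -x^2 = -55 at (sqrt(55), -sqrt(55)) and (-sqrt(55), sqrt(55))
Maximum xy = 55 at (sqrt(55), sqrt(55)) and (-sqrt(55), -sqrt(55))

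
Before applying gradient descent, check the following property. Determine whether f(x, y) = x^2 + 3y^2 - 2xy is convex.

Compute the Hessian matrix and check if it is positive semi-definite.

f(x,y) = x^2 + 3y^2 - 2xy
Hessian H = [[2, -2], [-2, 6]]
trace(H) = 8, det(H) = 8
Eigenvalues: (8 +/- sqrt(32)) / 2 = 6.828, 1.172
Since both eigenvalues > 0, f is convex.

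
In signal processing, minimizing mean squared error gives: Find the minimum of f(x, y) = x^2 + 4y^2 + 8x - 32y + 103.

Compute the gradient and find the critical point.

f(x,y) = x^2 + 4y^2 + 8x - 32y + 103
df/dx = 2x + (8) = 0  =>  x = -4
df/dy = 8y + (-32) = 0  =>  y = 4
f(-4, 4) = 1*(-4)^2 + 4*(4)^2 + 8*(-4) + -32*(4) + 103 = 23
Hessian is diagonal with entries 2, 8 > 0, so this is a minimum.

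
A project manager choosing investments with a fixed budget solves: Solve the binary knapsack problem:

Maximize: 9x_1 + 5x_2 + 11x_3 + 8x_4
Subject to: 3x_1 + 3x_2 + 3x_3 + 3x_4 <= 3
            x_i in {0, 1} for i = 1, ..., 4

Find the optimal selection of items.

Items: item 1 (v=9, w=3), item 2 (v=5, w=3), item 3 (v=11, w=3), item 4 (v=8, w=3)
Capacity: 3
Checking all 16 subsets (w = total weight, v = total value):
  {}: w = 0, v = 0
  {1}: w = 3, v = 9
  {2}: w = 3, v = 5
  {3}: w = 3, v = 11
  {4}: w = 3, v = 8
  {1, 2}: w = 6 > 3, infeasible
  {1, 3}: w = 6 > 3, infeasible
  {1, 4}: w = 6 > 3, infeasible
  {2, 3}: w = 6 > 3, infeasible
  {2, 4}: w = 6 > 3, infeasible
  {3, 4}: w = 6 > 3, infeasible
  {1, 2, 3}: w = 9 > 3, infeasible
  {1, 2, 4}: w = 9 > 3, infeasible
  {1, 3, 4}: w = 9 > 3, infeasible
  {2, 3, 4}: w = 9 > 3, infeasible
  {1, 2, 3, 4}: w = 12 > 3, infeasible
Best feasible subset: items [3]
Total weight: 3 <= 3, total value: 11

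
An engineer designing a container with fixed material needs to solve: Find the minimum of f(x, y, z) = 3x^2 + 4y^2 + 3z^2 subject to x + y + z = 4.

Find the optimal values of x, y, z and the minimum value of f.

Using Lagrange multipliers on f = 3x^2 + 4y^2 + 3z^2 with constraint x + y + z = 4:
Conditions: 2*3*x = lambda, 2*4*y = lambda, 2*3*z = lambda
So x = lambda/6, y = lambda/8, z = lambda/6
Substituting into constraint: lambda * (11/24) = 4
lambda = 96/11
x = 16/11, y = 12/11, z = 16/11
Minimum value = 192/11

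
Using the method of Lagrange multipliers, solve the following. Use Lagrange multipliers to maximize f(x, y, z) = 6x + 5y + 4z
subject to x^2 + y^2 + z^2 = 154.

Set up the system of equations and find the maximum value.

Lagrange conditions: 6 = 2*lambda*x, 5 = 2*lambda*y, 4 = 2*lambda*z
So x:6 = y:5 = z:4, i.e. x = 6t, y = 5t, z = 4t
Constraint: t^2*(6^2 + 5^2 + 4^2) = 154
  t^2 * 77 = 154  =>  t = sqrt(2)
Maximum = 6*6t + 5*5t + 4*4t = 77*sqrt(2) = sqrt(11858)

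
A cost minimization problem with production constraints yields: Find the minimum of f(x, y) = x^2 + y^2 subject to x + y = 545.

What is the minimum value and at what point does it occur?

Substitute y = 545 - x into f(x,y) = x^2 + y^2:
g(x) = x^2 + (545 - x)^2 = 2x^2 - 1090x + 297025
g'(x) = 4x - 1090 = 0  =>  x = 545/2
y = 545 - 545/2 = 545/2
Minimum value = (545/2)^2 + (545/2)^2 = 297025/2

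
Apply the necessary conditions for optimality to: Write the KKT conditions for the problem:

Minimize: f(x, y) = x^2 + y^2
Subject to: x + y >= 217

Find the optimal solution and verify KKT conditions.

KKT conditions for min x^2 + y^2 s.t. x + y >= 217:
Stationarity: 2x = mu, 2y = mu
So x = y = mu/2.
Complementary slackness: mu*(x + y - 217) = 0
Primal feasibility: x + y >= 217; dual feasibility: mu >= 0
If mu = 0 then x = y = 0, but 0 + 0 < 217 is infeasible, so the constraint is active.
Constraint active: x + y = 2*(mu/2) = 217 => mu = 217
x = y = 217/2, f = 47089/2
Verify: stationarity 2*(217/2) = 217 = mu; primal 217/2 + 217/2 = 217 >= 217; dual mu = 217 >= 0; complementary slackness 217*(217 - 217) = 0. All KKT conditions hold.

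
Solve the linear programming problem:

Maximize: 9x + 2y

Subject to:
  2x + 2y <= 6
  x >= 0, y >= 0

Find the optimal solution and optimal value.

The feasible region has vertices at [(0, 0), (3, 0), (0, 3)].
Checking objective 9x + 2y at each vertex:
  (0, 0): 9*0 + 2*0 = 0
  (3, 0): 9*3 + 2*0 = 27
  (0, 3): 9*0 + 2*3 = 6
Maximum is 27 at (3, 0).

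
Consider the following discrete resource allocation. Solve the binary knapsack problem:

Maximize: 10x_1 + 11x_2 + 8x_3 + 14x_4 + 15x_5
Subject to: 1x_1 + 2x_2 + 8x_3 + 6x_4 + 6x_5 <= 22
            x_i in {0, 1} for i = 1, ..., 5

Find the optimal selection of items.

Items: item 1 (v=10, w=1), item 2 (v=11, w=2), item 3 (v=8, w=8), item 4 (v=14, w=6), item 5 (v=15, w=6)
Capacity: 22
Checking all 32 subsets (w = total weight, v = total value):
  {}: w = 0, v = 0
  {1}: w = 1, v = 10
  {2}: w = 2, v = 11
  {3}: w = 8, v = 8
  {4}: w = 6, v = 14
  {5}: w = 6, v = 15
  {1, 2}: w = 3, v = 21
  {1, 3}: w = 9, v = 18
  {1, 4}: w = 7, v = 24
  {1, 5}: w = 7, v = 25
  {2, 3}: w = 10, v = 19
  {2, 4}: w = 8, v = 25
  {2, 5}: w = 8, v = 26
  {3, 4}: w = 14, v = 22
  {3, 5}: w = 14, v = 23
  {4, 5}: w = 12, v = 29
  {1, 2, 3}: w = 11, v = 29
  {1, 2, 4}: w = 9, v = 35
  {1, 2, 5}: w = 9, v = 36
  {1, 3, 4}: w = 15, v = 32
  {1, 3, 5}: w = 15, v = 33
  {1, 4, 5}: w = 13, v = 39
  {2, 3, 4}: w = 16, v = 33
  {2, 3, 5}: w = 16, v = 34
  {2, 4, 5}: w = 14, v = 40
  {3, 4, 5}: w = 20, v = 37
  {1, 2, 3, 4}: w = 17, v = 43
  {1, 2, 3, 5}: w = 17, v = 44
  {1, 2, 4, 5}: w = 15, v = 50
  {1, 3, 4, 5}: w = 21, v = 47
  {2, 3, 4, 5}: w = 22, v = 48
  {1, 2, 3, 4, 5}: w = 23 > 22, infeasible
Best feasible subset: items [1, 2, 4, 5]
Total weight: 15 <= 22, total value: 50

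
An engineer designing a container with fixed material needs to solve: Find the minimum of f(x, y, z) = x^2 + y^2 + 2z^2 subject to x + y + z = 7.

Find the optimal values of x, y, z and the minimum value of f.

Using Lagrange multipliers on f = x^2 + y^2 + 2z^2 with constraint x + y + z = 7:
Conditions: 2*1*x = lambda, 2*1*y = lambda, 2*2*z = lambda
So x = lambda/2, y = lambda/2, z = lambda/4
Substituting into constraint: lambda * (5/4) = 7
lambda = 28/5
x = 14/5, y = 14/5, z = 7/5
Minimum value = 98/5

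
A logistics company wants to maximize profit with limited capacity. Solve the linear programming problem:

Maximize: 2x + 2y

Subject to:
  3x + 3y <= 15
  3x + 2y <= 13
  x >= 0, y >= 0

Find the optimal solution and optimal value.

Feasible vertices: (0, 0), (0, 5), (3, 2), (13/3, 0)
Objective 2x + 2y at each:
  (0, 0): 0
  (0, 5): 10
  (3, 2): 10
  (13/3, 0): 26/3
Maximum is 10 at (0, 5).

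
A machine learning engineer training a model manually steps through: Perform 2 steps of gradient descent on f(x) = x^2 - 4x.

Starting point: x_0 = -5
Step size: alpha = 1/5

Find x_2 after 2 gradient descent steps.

f(x) = x^2 - 4x, f'(x) = 2x + (-4)
Step 1: f'(-5) = -14, x_1 = -5 - 1/5 * -14 = -11/5
Step 2: f'(-11/5) = -42/5, x_2 = -11/5 - 1/5 * -42/5 = -13/25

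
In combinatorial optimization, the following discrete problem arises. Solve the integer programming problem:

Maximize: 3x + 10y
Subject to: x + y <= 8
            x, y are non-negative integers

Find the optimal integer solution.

Objective: 3x + 10y, constraint: x + y <= 8
Coefficient of y is 10 > coefficient of x is 3, so allocate the entire budget to y.
Optimal: x = 0, y = 8, value = 80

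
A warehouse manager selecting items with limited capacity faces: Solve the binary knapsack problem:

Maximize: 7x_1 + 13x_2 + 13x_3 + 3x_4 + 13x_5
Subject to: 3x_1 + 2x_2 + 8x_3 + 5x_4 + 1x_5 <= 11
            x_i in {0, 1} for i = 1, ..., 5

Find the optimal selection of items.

Items: item 1 (v=7, w=3), item 2 (v=13, w=2), item 3 (v=13, w=8), item 4 (v=3, w=5), item 5 (v=13, w=1)
Capacity: 11
Checking all 32 subsets (w = total weight, v = total value):
  {}: w = 0, v = 0
  {1}: w = 3, v = 7
  {2}: w = 2, v = 13
  {3}: w = 8, v = 13
  {4}: w = 5, v = 3
  {5}: w = 1, v = 13
  {1, 2}: w = 5, v = 20
  {1, 3}: w = 11, v = 20
  {1, 4}: w = 8, v = 10
  {1, 5}: w = 4, v = 20
  {2, 3}: w = 10, v = 26
  {2, 4}: w = 7, v = 16
  {2, 5}: w = 3, v = 26
  {3, 4}: w = 13 > 11, infeasible
  {3, 5}: w = 9, v = 26
  {4, 5}: w = 6, v = 16
  {1, 2, 3}: w = 13 > 11, infeasible
  {1, 2, 4}: w = 10, v = 23
  {1, 2, 5}: w = 6, v = 33
  {1, 3, 4}: w = 16 > 11, infeasible
  {1, 3, 5}: w = 12 > 11, infeasible
  {1, 4, 5}: w = 9, v = 23
  {2, 3, 4}: w = 15 > 11, infeasible
  {2, 3, 5}: w = 11, v = 39
  {2, 4, 5}: w = 8, v = 29
  {3, 4, 5}: w = 14 > 11, infeasible
  {1, 2, 3, 4}: w = 18 > 11, infeasible
  {1, 2, 3, 5}: w = 14 > 11, infeasible
  {1, 2, 4, 5}: w = 11, v = 36
  {1, 3, 4, 5}: w = 17 > 11, infeasible
  {2, 3, 4, 5}: w = 16 > 11, infeasible
  {1, 2, 3, 4, 5}: w = 19 > 11, infeasible
Best feasible subset: items [2, 3, 5]
Total weight: 11 <= 11, total value: 39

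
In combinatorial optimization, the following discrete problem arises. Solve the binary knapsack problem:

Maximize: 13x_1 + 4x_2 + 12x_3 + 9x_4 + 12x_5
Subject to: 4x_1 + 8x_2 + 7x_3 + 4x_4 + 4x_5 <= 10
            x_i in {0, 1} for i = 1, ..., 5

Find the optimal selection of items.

Items: item 1 (v=13, w=4), item 2 (v=4, w=8), item 3 (v=12, w=7), item 4 (v=9, w=4), item 5 (v=12, w=4)
Capacity: 10
Checking all 32 subsets (w = total weight, v = total value):
  {}: w = 0, v = 0
  {1}: w = 4, v = 13
  {2}: w = 8, v = 4
  {3}: w = 7, v = 12
  {4}: w = 4, v = 9
  {5}: w = 4, v = 12
  {1, 2}: w = 12 > 10, infeasible
  {1, 3}: w = 11 > 10, infeasible
  {1, 4}: w = 8, v = 22
  {1, 5}: w = 8, v = 25
  {2, 3}: w = 15 > 10, infeasible
  {2, 4}: w = 12 > 10, infeasible
  {2, 5}: w = 12 > 10, infeasible
  {3, 4}: w = 11 > 10, infeasible
  {3, 5}: w = 11 > 10, infeasible
  {4, 5}: w = 8, v = 21
  {1, 2, 3}: w = 19 > 10, infeasible
  {1, 2, 4}: w = 16 > 10, infeasible
  {1, 2, 5}: w = 16 > 10, infeasible
  {1, 3, 4}: w = 15 > 10, infeasible
  {1, 3, 5}: w = 15 > 10, infeasible
  {1, 4, 5}: w = 12 > 10, infeasible
  {2, 3, 4}: w = 19 > 10, infeasible
  {2, 3, 5}: w = 19 > 10, infeasible
  {2, 4, 5}: w = 16 > 10, infeasible
  {3, 4, 5}: w = 15 > 10, infeasible
  {1, 2, 3, 4}: w = 23 > 10, infeasible
  {1, 2, 3, 5}: w = 23 > 10, infeasible
  {1, 2, 4, 5}: w = 20 > 10, infeasible
  {1, 3, 4, 5}: w = 19 > 10, infeasible
  {2, 3, 4, 5}: w = 23 > 10, infeasible
  {1, 2, 3, 4, 5}: w = 27 > 10, infeasible
Best feasible subset: items [1, 5]
Total weight: 8 <= 10, total value: 25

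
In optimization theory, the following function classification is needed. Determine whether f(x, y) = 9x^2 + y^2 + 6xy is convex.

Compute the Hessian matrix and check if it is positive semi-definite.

f(x,y) = 9x^2 + y^2 + 6xy
Hessian H = [[18, 6], [6, 2]]
trace(H) = 20, det(H) = 0
Eigenvalues: (20 +/- sqrt(400)) / 2 = 20, 0
Since both eigenvalues >= 0, f is convex.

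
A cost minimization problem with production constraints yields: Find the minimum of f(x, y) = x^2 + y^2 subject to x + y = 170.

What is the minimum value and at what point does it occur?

Substitute y = 170 - x into f(x,y) = x^2 + y^2:
g(x) = x^2 + (170 - x)^2 = 2x^2 - 340x + 28900
g'(x) = 4x - 340 = 0  =>  x = 85
y = 170 - 85 = 85
Minimum value = 85^2 + 85^2 = 14450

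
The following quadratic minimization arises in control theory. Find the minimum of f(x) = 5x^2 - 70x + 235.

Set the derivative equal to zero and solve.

f(x) = 5x^2 - 70x + 235
f'(x) = 10x + (-70) = 0
x = 70/10 = 7
f(7) = -10
Since f''(x) = 10 > 0, this is a minimum.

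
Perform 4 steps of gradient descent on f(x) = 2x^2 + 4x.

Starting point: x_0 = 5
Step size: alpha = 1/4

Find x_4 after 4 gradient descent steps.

f(x) = 2x^2 + 4x, f'(x) = 4x + (4)
Step 1: f'(5) = 24, x_1 = 5 - 1/4 * 24 = -1
Step 2: f'(-1) = 0, x_2 = -1 - 1/4 * 0 = -1
Step 3: f'(-1) = 0, x_3 = -1 - 1/4 * 0 = -1
Step 4: f'(-1) = 0, x_4 = -1 - 1/4 * 0 = -1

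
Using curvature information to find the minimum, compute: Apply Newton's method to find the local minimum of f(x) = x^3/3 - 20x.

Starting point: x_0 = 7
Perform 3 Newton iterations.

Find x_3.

f(x) = x^3/3 - 20x
f'(x) = x^2 - 20, f''(x) = 2x
Newton update: x_{n+1} = x_n - (x_n^2 - 20)/(2*x_n)
Step 1: x_0 = 7, f'=29, f''=14, x_1 = 69/14
Step 2: x_1 = 69/14, f'=841/196, f''=69/7, x_2 = 8681/1932
Step 3: x_2 = 8681/1932, f'=707281/3732624, f''=8681/966, x_3 = 150012241/33543384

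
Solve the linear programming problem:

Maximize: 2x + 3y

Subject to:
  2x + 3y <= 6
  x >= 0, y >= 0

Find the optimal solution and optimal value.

The feasible region has vertices at [(0, 0), (3, 0), (0, 2)].
Checking objective 2x + 3y at each vertex:
  (0, 0): 2*0 + 3*0 = 0
  (3, 0): 2*3 + 3*0 = 6
  (0, 2): 2*0 + 3*2 = 6
Maximum is 6 at (3, 0).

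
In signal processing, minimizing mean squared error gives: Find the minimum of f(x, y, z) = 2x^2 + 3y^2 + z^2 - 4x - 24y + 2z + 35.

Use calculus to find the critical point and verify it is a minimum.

f(x,y,z) = 2x^2 + 3y^2 + z^2 - 4x - 24y + 2z + 35
df/dx = 4x + (-4) = 0 => x = 1
df/dy = 6y + (-24) = 0 => y = 4
df/dz = 2z + (2) = 0 => z = -1
f(1,4,-1) = 2*(1)^2 + 3*(4)^2 + 1*(-1)^2 + -4*(1) + -24*(4) + 2*(-1) + 35 = -16
Hessian is diagonal with entries 4, 6, 2 > 0, confirmed minimum.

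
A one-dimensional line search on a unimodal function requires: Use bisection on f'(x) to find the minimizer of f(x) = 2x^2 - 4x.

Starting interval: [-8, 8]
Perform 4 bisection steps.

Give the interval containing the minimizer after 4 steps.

Finding critical point of f(x) = 2x^2 - 4x using bisection on f'(x) = 4x + -4.
f'(x) = 0 when x = 1.
Starting interval: [-8, 8]
Step 1: mid = 0, f'(mid) = -4, new interval = [0, 8]
Step 2: mid = 4, f'(mid) = 12, new interval = [0, 4]
Step 3: mid = 2, f'(mid) = 4, new interval = [0, 2]
Step 4: mid = 1, f'(mid) = 0, new interval = [1, 1]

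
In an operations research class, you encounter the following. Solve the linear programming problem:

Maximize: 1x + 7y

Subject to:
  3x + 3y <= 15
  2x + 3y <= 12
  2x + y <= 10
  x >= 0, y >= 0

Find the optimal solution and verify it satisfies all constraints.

Feasible vertices: (0, 0), (0, 4), (3, 2), (5, 0)
Objective 1x + 7y at each vertex:
  (0, 0): 0
  (0, 4): 28
  (3, 2): 17
  (5, 0): 5
Maximum is 28 at (0, 4).
Verify constraints at (x, y) = (0, 4):
  3*0 + 3*4 = 12 <= 15
  2*0 + 3*4 = 12 <= 12 (active)
  2*0 + 1*4 = 4 <= 10
  x = 0 >= 0, y = 4 >= 0. All constraints satisfied.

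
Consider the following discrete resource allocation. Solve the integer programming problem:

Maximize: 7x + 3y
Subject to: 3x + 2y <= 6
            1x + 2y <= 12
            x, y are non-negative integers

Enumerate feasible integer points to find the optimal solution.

Constraint 1: 3x + 2y <= 6
Constraint 2: 1x + 2y <= 12
Feasible x range (need y >= 0): 0 <= x <= min(6/3, 12/1) => x in {0, ..., 2}.
Enumerate feasible integer points row by row (the coefficient of y is 3 > 0, so for each x the largest feasible y gives the best value):
  x = 0: y <= min((6 - 3*0)/2, (12 - 1*0)/2) => y in {0, ..., 3}; best 7*0 + 3*3 = 9
  x = 1: y <= min((6 - 3*1)/2, (12 - 1*1)/2) => y in {0, ..., 1}; best 7*1 + 3*1 = 10
  x = 2: y <= min((6 - 3*2)/2, (12 - 1*2)/2) => y in {0}; best 7*2 + 3*0 = 14
The maximum 7x + 3y = 14 is achieved at x = 2, y = 0.
Check: 3*2 + 2*0 = 6 <= 6 and 1*2 + 2*0 = 2 <= 12.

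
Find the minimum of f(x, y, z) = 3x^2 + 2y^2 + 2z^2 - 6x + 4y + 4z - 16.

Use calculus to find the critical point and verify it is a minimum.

f(x,y,z) = 3x^2 + 2y^2 + 2z^2 - 6x + 4y + 4z - 16
df/dx = 6x + (-6) = 0 => x = 1
df/dy = 4y + (4) = 0 => y = -1
df/dz = 4z + (4) = 0 => z = -1
f(1,-1,-1) = 3*(1)^2 + 2*(-1)^2 + 2*(-1)^2 + -6*(1) + 4*(-1) + 4*(-1) + -16 = -23
Hessian is diagonal with entries 6, 4, 4 > 0, confirmed minimum.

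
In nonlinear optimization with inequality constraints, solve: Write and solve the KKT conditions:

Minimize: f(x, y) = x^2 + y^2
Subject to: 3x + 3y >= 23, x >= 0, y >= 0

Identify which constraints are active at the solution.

KKT conditions for min x^2 + y^2 s.t. 3x + 3y >= 23, x >= 0, y >= 0:
Stationarity: 2x = mu*3 + mu_x, 2y = mu*3 + mu_y, with mu, mu_x, mu_y >= 0
Complementary slackness: mu*(3x + 3y - 23) = 0, mu_x*x = 0, mu_y*y = 0
(0, 0) is infeasible (3*0 + 3*0 < 23), so if mu = 0 stationarity would force x = mu_x/2 >= 0, y = mu_y/2 >= 0 with mu_x*x = mu_y*y = 0, i.e. x = y = 0: contradiction. Hence mu > 0 and 3x + 3y = 23 is active.
Try x > 0, y > 0 (so mu_x = mu_y = 0): x = 3*mu/2, y = 3*mu/2
Substitute: 3*(3*mu/2) + 3*(3*mu/2) = 23
  mu*18/2 = 23 => mu = 23/9
x* = 23/6 > 0, y* = 23/6 > 0, consistent with mu_x = mu_y = 0.
f is convex and the constraints are linear, so this KKT point is the global minimum.
f* = 529/18
Active constraints: 3x + 3y >= 23 (holds with equality, mu = 23/9 > 0); x >= 0 and y >= 0 are inactive (mu_x = mu_y = 0).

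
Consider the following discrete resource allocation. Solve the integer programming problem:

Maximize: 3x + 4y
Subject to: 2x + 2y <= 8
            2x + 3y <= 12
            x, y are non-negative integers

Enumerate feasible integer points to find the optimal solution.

Constraint 1: 2x + 2y <= 8
Constraint 2: 2x + 3y <= 12
Feasible x range (need y >= 0): 0 <= x <= min(8/2, 12/2) => x in {0, ..., 4}.
Enumerate feasible integer points row by row (the coefficient of y is 4 > 0, so for each x the largest feasible y gives the best value):
  x = 0: y <= min((8 - 2*0)/2, (12 - 2*0)/3) => y in {0, ..., 4}; best 3*0 + 4*4 = 16
  x = 1: y <= min((8 - 2*1)/2, (12 - 2*1)/3) => y in {0, ..., 3}; best 3*1 + 4*3 = 15
  x = 2: y <= min((8 - 2*2)/2, (12 - 2*2)/3) => y in {0, ..., 2}; best 3*2 + 4*2 = 14
  x = 3: y <= min((8 - 2*3)/2, (12 - 2*3)/3) => y in {0, ..., 1}; best 3*3 + 4*1 = 13
  x = 4: y <= min((8 - 2*4)/2, (12 - 2*4)/3) => y in {0}; best 3*4 + 4*0 = 12
The maximum 3x + 4y = 16 is achieved at x = 0, y = 4.
Check: 2*0 + 2*4 = 8 <= 8 and 2*0 + 3*4 = 12 <= 12.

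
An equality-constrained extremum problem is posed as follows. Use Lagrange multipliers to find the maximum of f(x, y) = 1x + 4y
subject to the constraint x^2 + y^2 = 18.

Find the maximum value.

Set up Lagrange conditions: grad f = lambda * grad g
  1 = 2*lambda*x
  4 = 2*lambda*y
From these: x/y = 1/4, so x = 1t, y = 4t for some t.
Substitute into constraint: (1t)^2 + (4t)^2 = 18
  t^2 * 17 = 18
  t = sqrt(18/17)
Maximum = 1*x + 4*y = (1^2 + 4^2)*t = 17 * sqrt(18/17) = sqrt(306)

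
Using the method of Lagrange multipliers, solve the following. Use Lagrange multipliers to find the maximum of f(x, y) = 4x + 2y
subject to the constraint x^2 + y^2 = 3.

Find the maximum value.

Set up Lagrange conditions: grad f = lambda * grad g
  4 = 2*lambda*x
  2 = 2*lambda*y
From these: x/y = 4/2, so x = 4t, y = 2t for some t.
Substitute into constraint: (4t)^2 + (2t)^2 = 3
  t^2 * 20 = 3
  t = sqrt(3/20)
Maximum = 4*x + 2*y = (4^2 + 2^2)*t = 20 * sqrt(3/20) = sqrt(60)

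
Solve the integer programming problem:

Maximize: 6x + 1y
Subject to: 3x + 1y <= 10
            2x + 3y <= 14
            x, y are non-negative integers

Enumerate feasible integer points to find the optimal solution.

Constraint 1: 3x + 1y <= 10
Constraint 2: 2x + 3y <= 14
Feasible x range (need y >= 0): 0 <= x <= min(10/3, 14/2) => x in {0, ..., 3}.
Enumerate feasible integer points row by row (the coefficient of y is 1 > 0, so for each x the largest feasible y gives the best value):
  x = 0: y <= min((10 - 3*0)/1, (14 - 2*0)/3) => y in {0, ..., 4}; best 6*0 + 1*4 = 4
  x = 1: y <= min((10 - 3*1)/1, (14 - 2*1)/3) => y in {0, ..., 4}; best 6*1 + 1*4 = 10
  x = 2: y <= min((10 - 3*2)/1, (14 - 2*2)/3) => y in {0, ..., 3}; best 6*2 + 1*3 = 15
  x = 3: y <= min((10 - 3*3)/1, (14 - 2*3)/3) => y in {0, ..., 1}; best 6*3 + 1*1 = 19
The maximum 6x + 1y = 19 is achieved at x = 3, y = 1.
Check: 3*3 + 1*1 = 10 <= 10 and 2*3 + 3*1 = 9 <= 14.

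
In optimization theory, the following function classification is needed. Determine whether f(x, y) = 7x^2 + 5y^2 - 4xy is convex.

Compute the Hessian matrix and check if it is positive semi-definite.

f(x,y) = 7x^2 + 5y^2 - 4xy
Hessian H = [[14, -4], [-4, 10]]
trace(H) = 24, det(H) = 124
Eigenvalues: (24 +/- sqrt(80)) / 2 = 16.47, 7.528
Since both eigenvalues > 0, f is convex.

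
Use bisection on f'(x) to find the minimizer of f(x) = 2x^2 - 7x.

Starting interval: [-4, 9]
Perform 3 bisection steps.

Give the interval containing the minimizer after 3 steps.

Finding critical point of f(x) = 2x^2 - 7x using bisection on f'(x) = 4x + -7.
f'(x) = 0 when x = 7/4.
Starting interval: [-4, 9]
Step 1: mid = 5/2, f'(mid) = 3, new interval = [-4, 5/2]
Step 2: mid = -3/4, f'(mid) = -10, new interval = [-3/4, 5/2]
Step 3: mid = 7/8, f'(mid) = -7/2, new interval = [7/8, 5/2]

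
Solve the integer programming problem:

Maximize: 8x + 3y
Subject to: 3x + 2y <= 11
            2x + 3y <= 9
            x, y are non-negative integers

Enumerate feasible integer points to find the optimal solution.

Constraint 1: 3x + 2y <= 11
Constraint 2: 2x + 3y <= 9
Feasible x range (need y >= 0): 0 <= x <= min(11/3, 9/2) => x in {0, ..., 3}.
Enumerate feasible integer points row by row (the coefficient of y is 3 > 0, so for each x the largest feasible y gives the best value):
  x = 0: y <= min((11 - 3*0)/2, (9 - 2*0)/3) => y in {0, ..., 3}; best 8*0 + 3*3 = 9
  x = 1: y <= min((11 - 3*1)/2, (9 - 2*1)/3) => y in {0, ..., 2}; best 8*1 + 3*2 = 14
  x = 2: y <= min((11 - 3*2)/2, (9 - 2*2)/3) => y in {0, ..., 1}; best 8*2 + 3*1 = 19
  x = 3: y <= min((11 - 3*3)/2, (9 - 2*3)/3) => y in {0, ..., 1}; best 8*3 + 3*1 = 27
The maximum 8x + 3y = 27 is achieved at x = 3, y = 1.
Check: 3*3 + 2*1 = 11 <= 11 and 2*3 + 3*1 = 9 <= 9.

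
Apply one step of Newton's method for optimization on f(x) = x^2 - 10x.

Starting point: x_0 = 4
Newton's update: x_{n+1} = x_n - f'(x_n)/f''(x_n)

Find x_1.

f(x) = x^2 - 10x
f'(x) = 2x + (-10), f''(x) = 2
Newton step: x_1 = x_0 - f'(x_0)/f''(x_0)
f'(4) = -2
x_1 = 4 - -2/2 = 5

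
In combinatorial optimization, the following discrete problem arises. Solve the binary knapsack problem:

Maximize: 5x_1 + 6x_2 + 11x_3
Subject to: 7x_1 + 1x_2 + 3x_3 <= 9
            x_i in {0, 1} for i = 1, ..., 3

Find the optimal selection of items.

Items: item 1 (v=5, w=7), item 2 (v=6, w=1), item 3 (v=11, w=3)
Capacity: 9
Checking all 8 subsets (w = total weight, v = total value):
  {}: w = 0, v = 0
  {1}: w = 7, v = 5
  {2}: w = 1, v = 6
  {3}: w = 3, v = 11
  {1, 2}: w = 8, v = 11
  {1, 3}: w = 10 > 9, infeasible
  {2, 3}: w = 4, v = 17
  {1, 2, 3}: w = 11 > 9, infeasible
Best feasible subset: items [2, 3]
Total weight: 4 <= 9, total value: 17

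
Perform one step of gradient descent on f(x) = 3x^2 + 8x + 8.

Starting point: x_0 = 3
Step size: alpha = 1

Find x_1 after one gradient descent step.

f(x) = 3x^2 + 8x + 8
f'(x) = 6x + 8
f'(3) = 6*3 + (8) = 26
x_1 = x_0 - alpha * f'(x_0) = 3 - 1 * 26 = -23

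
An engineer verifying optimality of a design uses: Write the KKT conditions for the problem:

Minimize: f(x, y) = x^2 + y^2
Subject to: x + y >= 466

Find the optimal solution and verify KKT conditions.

KKT conditions for min x^2 + y^2 s.t. x + y >= 466:
Stationarity: 2x = mu, 2y = mu
So x = y = mu/2.
Complementary slackness: mu*(x + y - 466) = 0
Primal feasibility: x + y >= 466; dual feasibility: mu >= 0
If mu = 0 then x = y = 0, but 0 + 0 < 466 is infeasible, so the constraint is active.
Constraint active: x + y = 2*(mu/2) = 466 => mu = 466
x = y = 233, f = 108578
Verify: stationarity 2*233 = 466 = mu; primal 233 + 233 = 466 >= 466; dual mu = 466 >= 0; complementary slackness 466*(466 - 466) = 0. All KKT conditions hold.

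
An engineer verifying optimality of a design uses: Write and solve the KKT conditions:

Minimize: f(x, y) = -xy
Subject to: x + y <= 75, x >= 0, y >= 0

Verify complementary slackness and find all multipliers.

Problem: min -xy s.t. x + y <= 75 (multiplier lambda), x >= 0 (mu_x), y >= 0 (mu_y)
KKT stationarity: -y + lambda - mu_x = 0, -x + lambda - mu_y = 0, with lambda, mu_x, mu_y >= 0
Complementary slackness: lambda*(x + y - 75) = 0, mu_x*x = 0, mu_y*y = 0
If lambda = 0: y = -mu_x <= 0 and x = -mu_y <= 0 force x = y = 0 with f = 0; but x = y = 75/2 is feasible with f = -5625/4 < 0, so this is not the minimum. Hence lambda > 0 and x + y = 75.
Try x > 0, y > 0 (so mu_x = mu_y = 0): y = lambda, x = lambda => x = y = lambda
x + y = 75 => 2*lambda = 75 => lambda = 75/2
x* = y* = 75/2 > 0, consistent with mu_x = mu_y = 0.
(Any feasible point with x = 0 or y = 0 has f = 0 > -5625/4, so the minimum is not on those boundaries.)
min(-xy) = -5625/4 (i.e. max xy = 5625/4)
Multipliers: lambda = 75/2, mu_x = 0, mu_y = 0
Complementary slackness: lambda*(x + y - 75) = 75/2*(75/2 + 75/2 - 75) = 0, mu_x*x = 0*75/2 = 0, mu_y*y = 0*75/2 = 0. Satisfied.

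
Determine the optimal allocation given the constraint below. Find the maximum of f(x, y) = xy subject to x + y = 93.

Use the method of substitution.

Substitute y = 93 - x into f(x,y) = xy:
g(x) = x(93 - x) = 93x - x^2
g'(x) = 93 - 2x = 0  =>  x = 93/2
y = 93 - 93/2 = 93/2
Maximum value = (93/2) * (93/2) = 8649/4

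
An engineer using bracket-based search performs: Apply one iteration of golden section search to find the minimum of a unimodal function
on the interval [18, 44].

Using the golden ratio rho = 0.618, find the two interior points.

Golden section search on [18, 44].
Golden ratio rho = 0.618 (approx).
Interior points:
  x_1 = 18 + (1-0.618)*26 = 27.9320
  x_2 = 18 + 0.618*26 = 34.0680
Compare f(x_1) and f(x_2) to determine which subinterval to keep.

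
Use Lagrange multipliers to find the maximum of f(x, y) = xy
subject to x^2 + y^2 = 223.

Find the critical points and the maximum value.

Lagrange conditions: y = 2*lambda*x and x = 2*lambda*y
If x = 0 then y = 0, violating the constraint, so x, y != 0.
Dividing: y/x = x/y => x^2 = y^2 => y = x or y = -x
Constraint: 2x^2 = 223 => x^2 = 223/2 => x = +/-sqrt(223/2)
Critical points: (sqrt(223/2), sqrt(223/2)), (-sqrt(223/2), -sqrt(223/2)), (sqrt(223/2), -sqrt(223/2)), (-sqrt(223/2), sqrt(223/2))
  y = x:  xy = x^2 = 223/2  at (sqrt(223/2), sqrt(223/2)) and (-sqrt(223/2), -sqrt(223/2))
  y = -x: xy = -x^2 = -223/2 at (sqrt(223/2), -sqrt(223/2)) and (-sqrt(223/2), sqrt(223/2))
Maximum xy = 223/2 at (sqrt(223/2), sqrt(223/2)) and (-sqrt(223/2), -sqrt(223/2))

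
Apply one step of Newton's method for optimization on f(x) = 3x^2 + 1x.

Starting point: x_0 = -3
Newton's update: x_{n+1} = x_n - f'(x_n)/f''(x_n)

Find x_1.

f(x) = 3x^2 + 1x
f'(x) = 6x + (1), f''(x) = 6
Newton step: x_1 = x_0 - f'(x_0)/f''(x_0)
f'(-3) = -17
x_1 = -3 - -17/6 = -1/6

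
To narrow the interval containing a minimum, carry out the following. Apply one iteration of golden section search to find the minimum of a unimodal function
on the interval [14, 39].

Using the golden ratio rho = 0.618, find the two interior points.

Golden section search on [14, 39].
Golden ratio rho = 0.618 (approx).
Interior points:
  x_1 = 14 + (1-0.618)*25 = 23.5500
  x_2 = 14 + 0.618*25 = 29.4500
Compare f(x_1) and f(x_2) to determine which subinterval to keep.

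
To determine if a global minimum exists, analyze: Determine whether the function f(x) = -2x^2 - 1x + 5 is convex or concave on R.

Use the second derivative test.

f(x) = -2x^2 - 1x + 5
f'(x) = -4x - 1
f''(x) = -4
Since f''(x) = -4 < 0 for all x, f is concave on R.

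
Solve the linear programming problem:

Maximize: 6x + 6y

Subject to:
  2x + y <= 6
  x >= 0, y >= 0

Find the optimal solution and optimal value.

The feasible region has vertices at [(0, 0), (3, 0), (0, 6)].
Checking objective 6x + 6y at each vertex:
  (0, 0): 6*0 + 6*0 = 0
  (3, 0): 6*3 + 6*0 = 18
  (0, 6): 6*0 + 6*6 = 36
Maximum is 36 at (0, 6).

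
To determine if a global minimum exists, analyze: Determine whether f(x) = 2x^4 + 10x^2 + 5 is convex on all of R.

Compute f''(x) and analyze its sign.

f(x) = 2x^4 + 10x^2 + 5
f'(x) = 8x^3 + 20x
f''(x) = 24x^2 + 20
f''(x) = 24x^2 + 20 >= 20 > 0 for all x
Therefore, f is convex on R.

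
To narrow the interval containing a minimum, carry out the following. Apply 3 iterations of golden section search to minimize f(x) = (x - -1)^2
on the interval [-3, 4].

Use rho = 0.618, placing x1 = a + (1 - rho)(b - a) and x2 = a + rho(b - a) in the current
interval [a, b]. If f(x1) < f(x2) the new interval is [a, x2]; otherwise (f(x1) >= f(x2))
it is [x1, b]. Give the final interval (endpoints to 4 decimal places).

Golden section search for min of f(x) = (x - -1)^2 on [-3, 4].
Each step: x1 = a + (1 - rho)(b - a), x2 = a + rho(b - a); if f(x1) < f(x2) keep [a, x2], otherwise keep [x1, b].
Step 1: [-3.0000, 4.0000], x1=-0.3260 (f=0.4543), x2=1.3260 (f=5.4103); f(x1) < f(x2) => keep [-3.0000, 1.3260]
Step 2: [-3.0000, 1.3260], x1=-1.3475 (f=0.1207), x2=-0.3265 (f=0.4536); f(x1) < f(x2) => keep [-3.0000, -0.3265]
Step 3: [-3.0000, -0.3265], x1=-1.9787 (f=0.9579), x2=-1.3478 (f=0.1210); f(x1) > f(x2) => keep [-1.9787, -0.3265]
Final interval: [-1.9787, -0.3265]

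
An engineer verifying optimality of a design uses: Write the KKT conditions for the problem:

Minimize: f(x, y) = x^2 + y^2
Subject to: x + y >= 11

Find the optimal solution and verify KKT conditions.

KKT conditions for min x^2 + y^2 s.t. x + y >= 11:
Stationarity: 2x = mu, 2y = mu
So x = y = mu/2.
Complementary slackness: mu*(x + y - 11) = 0
Primal feasibility: x + y >= 11; dual feasibility: mu >= 0
If mu = 0 then x = y = 0, but 0 + 0 < 11 is infeasible, so the constraint is active.
Constraint active: x + y = 2*(mu/2) = 11 => mu = 11
x = y = 11/2, f = 121/2
Verify: stationarity 2*(11/2) = 11 = mu; primal 11/2 + 11/2 = 11 >= 11; dual mu = 11 >= 0; complementary slackness 11*(11 - 11) = 0. All KKT conditions hold.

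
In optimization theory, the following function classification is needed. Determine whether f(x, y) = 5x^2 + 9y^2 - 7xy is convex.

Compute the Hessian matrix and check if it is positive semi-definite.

f(x,y) = 5x^2 + 9y^2 - 7xy
Hessian H = [[10, -7], [-7, 18]]
trace(H) = 28, det(H) = 131
Eigenvalues: (28 +/- sqrt(260)) / 2 = 22.06, 5.938
Since both eigenvalues > 0, f is convex.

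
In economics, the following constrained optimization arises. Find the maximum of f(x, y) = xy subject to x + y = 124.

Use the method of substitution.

Substitute y = 124 - x into f(x,y) = xy:
g(x) = x(124 - x) = 124x - x^2
g'(x) = 124 - 2x = 0  =>  x = 62
y = 124 - 62 = 62
Maximum value = 62 * 62 = 3844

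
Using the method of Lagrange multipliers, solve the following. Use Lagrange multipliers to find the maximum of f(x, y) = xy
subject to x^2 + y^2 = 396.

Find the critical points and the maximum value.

Lagrange conditions: y = 2*lambda*x and x = 2*lambda*y
If x = 0 then y = 0, violating the constraint, so x, y != 0.
Dividing: y/x = x/y => x^2 = y^2 => y = x or y = -x
Constraint: 2x^2 = 396 => x^2 = 198 => x = +/-sqrt(198)
Critical points: (sqrt(198), sqrt(198)), (-sqrt(198), -sqrt(198)), (sqrt(198), -sqrt(198)), (-sqrt(198), sqrt(198))
  y = x:  xy = x^2 = 198  at (sqrt(198), sqrt(198)) and (-sqrt(198), -sqrt(198))
  y = -x: xy = -x^2 = -198 at (sqrt(198), -sqrt(198)) and (-sqrt(198), sqrt(198))
Maximum xy = 198 at (sqrt(198), sqrt(198)) and (-sqrt(198), -sqrt(198))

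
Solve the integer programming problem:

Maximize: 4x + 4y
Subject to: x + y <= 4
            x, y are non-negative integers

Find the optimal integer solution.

Objective: 4x + 4y, constraint: x + y <= 4
Coefficient of x is 4 >= coefficient of y is 4, so allocate the entire budget to x.
Optimal: x = 4, y = 0, value = 16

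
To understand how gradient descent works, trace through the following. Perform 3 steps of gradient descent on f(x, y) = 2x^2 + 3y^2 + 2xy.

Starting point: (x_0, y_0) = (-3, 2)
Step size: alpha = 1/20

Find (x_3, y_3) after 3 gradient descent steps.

f(x,y) = 2x^2 + 3y^2 + 2xy
grad_x = 4x + 2y, grad_y = 6y + 2x
Step 1: grad = (-8, 6), (-13/5, 17/10)
Step 2: grad = (-7, 5), (-9/4, 29/20)
Step 3: grad = (-61/10, 21/5), (-389/200, 31/25)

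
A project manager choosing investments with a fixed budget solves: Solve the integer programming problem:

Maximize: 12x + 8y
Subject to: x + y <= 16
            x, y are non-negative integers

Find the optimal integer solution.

Objective: 12x + 8y, constraint: x + y <= 16
Coefficient of x is 12 >= coefficient of y is 8, so allocate the entire budget to x.
Optimal: x = 16, y = 0, value = 192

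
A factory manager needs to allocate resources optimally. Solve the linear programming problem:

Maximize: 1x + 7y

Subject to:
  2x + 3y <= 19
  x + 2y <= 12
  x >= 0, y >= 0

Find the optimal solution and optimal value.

Feasible vertices: (0, 0), (0, 6), (2, 5), (19/2, 0)
Objective 1x + 7y at each:
  (0, 0): 0
  (0, 6): 42
  (2, 5): 37
  (19/2, 0): 19/2
Maximum is 42 at (0, 6).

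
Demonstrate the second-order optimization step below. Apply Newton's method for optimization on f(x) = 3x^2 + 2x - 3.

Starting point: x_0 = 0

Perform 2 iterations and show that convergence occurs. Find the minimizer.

f(x) = 3x^2 + 2x - 3, f'(x) = 6x + (2), f''(x) = 6
Step 1: f'(0) = 2, x_1 = 0 - 2/6 = -1/3
Step 2: f'(-1/3) = 0, x_2 = -1/3 (converged)
Newton's method converges in 1 step for quadratics.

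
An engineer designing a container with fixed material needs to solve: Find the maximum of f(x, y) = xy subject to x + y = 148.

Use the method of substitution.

Substitute y = 148 - x into f(x,y) = xy:
g(x) = x(148 - x) = 148x - x^2
g'(x) = 148 - 2x = 0  =>  x = 74
y = 148 - 74 = 74
Maximum value = 74 * 74 = 5476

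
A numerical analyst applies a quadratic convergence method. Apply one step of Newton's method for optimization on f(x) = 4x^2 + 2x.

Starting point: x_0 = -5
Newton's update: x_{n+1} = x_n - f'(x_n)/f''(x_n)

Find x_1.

f(x) = 4x^2 + 2x
f'(x) = 8x + (2), f''(x) = 8
Newton step: x_1 = x_0 - f'(x_0)/f''(x_0)
f'(-5) = -38
x_1 = -5 - -38/8 = -1/4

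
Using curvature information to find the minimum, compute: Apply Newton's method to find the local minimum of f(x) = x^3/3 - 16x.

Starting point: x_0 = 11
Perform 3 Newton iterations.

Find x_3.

f(x) = x^3/3 - 16x
f'(x) = x^2 - 16, f''(x) = 2x
Newton update: x_{n+1} = x_n - (x_n^2 - 16)/(2*x_n)
Step 1: x_0 = 11, f'=105, f''=22, x_1 = 137/22
Step 2: x_1 = 137/22, f'=11025/484, f''=137/11, x_2 = 26513/6028
Step 3: x_2 = 26513/6028, f'=121550625/36336784, f''=26513/3014, x_3 = 1284327713/319640728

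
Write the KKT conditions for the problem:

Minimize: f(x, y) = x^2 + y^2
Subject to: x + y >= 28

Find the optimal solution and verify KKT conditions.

KKT conditions for min x^2 + y^2 s.t. x + y >= 28:
Stationarity: 2x = mu, 2y = mu
So x = y = mu/2.
Complementary slackness: mu*(x + y - 28) = 0
Primal feasibility: x + y >= 28; dual feasibility: mu >= 0
If mu = 0 then x = y = 0, but 0 + 0 < 28 is infeasible, so the constraint is active.
Constraint active: x + y = 2*(mu/2) = 28 => mu = 28
x = y = 14, f = 392
Verify: stationarity 2*14 = 28 = mu; primal 14 + 14 = 28 >= 28; dual mu = 28 >= 0; complementary slackness 28*(28 - 28) = 0. All KKT conditions hold.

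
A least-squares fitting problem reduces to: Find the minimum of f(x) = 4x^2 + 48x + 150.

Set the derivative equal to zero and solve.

f(x) = 4x^2 + 48x + 150
f'(x) = 8x + (48) = 0
x = -48/8 = -6
f(-6) = 6
Since f''(x) = 8 > 0, this is a minimum.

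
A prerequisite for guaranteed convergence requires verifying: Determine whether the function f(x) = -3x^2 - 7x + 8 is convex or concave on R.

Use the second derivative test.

f(x) = -3x^2 - 7x + 8
f'(x) = -6x - 7
f''(x) = -6
Since f''(x) = -6 < 0 for all x, f is concave on R.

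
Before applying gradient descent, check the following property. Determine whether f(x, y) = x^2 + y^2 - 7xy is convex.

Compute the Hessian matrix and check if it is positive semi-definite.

f(x,y) = x^2 + y^2 - 7xy
Hessian H = [[2, -7], [-7, 2]]
trace(H) = 4, det(H) = -45
Eigenvalues: (4 +/- sqrt(196)) / 2 = 9, -5
Since not both eigenvalues positive, f is neither convex nor concave.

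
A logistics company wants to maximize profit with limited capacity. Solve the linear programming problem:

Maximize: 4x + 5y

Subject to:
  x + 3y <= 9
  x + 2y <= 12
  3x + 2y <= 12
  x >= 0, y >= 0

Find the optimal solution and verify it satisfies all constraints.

Feasible vertices: (0, 0), (0, 3), (18/7, 15/7), (4, 0)
Objective 4x + 5y at each vertex:
  (0, 0): 0
  (0, 3): 15
  (18/7, 15/7): 21
  (4, 0): 16
Maximum is 21 at (18/7, 15/7).
Verify constraints at (x, y) = (18/7, 15/7):
  1*(18/7) + 3*(15/7) = 9 <= 9 (active)
  1*(18/7) + 2*(15/7) = 48/7 <= 12
  3*(18/7) + 2*(15/7) = 12 <= 12 (active)
  x = 18/7 >= 0, y = 15/7 >= 0. All constraints satisfied.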